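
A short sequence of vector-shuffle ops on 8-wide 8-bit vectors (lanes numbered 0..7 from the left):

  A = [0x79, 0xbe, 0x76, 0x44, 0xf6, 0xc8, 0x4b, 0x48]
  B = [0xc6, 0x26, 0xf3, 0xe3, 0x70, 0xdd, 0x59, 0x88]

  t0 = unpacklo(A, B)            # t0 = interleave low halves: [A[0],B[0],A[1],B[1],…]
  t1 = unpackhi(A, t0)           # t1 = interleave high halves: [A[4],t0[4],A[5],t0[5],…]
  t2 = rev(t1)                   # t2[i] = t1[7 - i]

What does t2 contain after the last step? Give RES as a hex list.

→ t0 |79|c6|be|26|76|f3|44|e3|
→ t1 |f6|76|c8|f3|4b|44|48|e3|
→ t2 |e3|48|44|4b|f3|c8|76|f6|

RES = [ 0xe3  0x48  0x44  0x4b  0xf3  0xc8  0x76  0xf6 ]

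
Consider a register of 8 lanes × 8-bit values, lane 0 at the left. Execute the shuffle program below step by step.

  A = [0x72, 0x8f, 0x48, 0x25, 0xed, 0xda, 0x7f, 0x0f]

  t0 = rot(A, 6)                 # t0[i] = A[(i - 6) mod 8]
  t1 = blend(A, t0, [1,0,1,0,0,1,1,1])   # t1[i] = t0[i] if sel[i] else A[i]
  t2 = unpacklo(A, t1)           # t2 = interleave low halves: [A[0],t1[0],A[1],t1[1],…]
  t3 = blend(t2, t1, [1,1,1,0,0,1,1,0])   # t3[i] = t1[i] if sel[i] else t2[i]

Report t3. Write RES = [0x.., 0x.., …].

RES = [ 0x48  0x8f  0xed  0x8f  0x48  0x0f  0x72  0x25 ]

  t0: 48 25 ed da 7f 0f 72 8f
  t1: 48 8f ed 25 ed 0f 72 8f
  t2: 72 48 8f 8f 48 ed 25 25
  t3: 48 8f ed 8f 48 0f 72 25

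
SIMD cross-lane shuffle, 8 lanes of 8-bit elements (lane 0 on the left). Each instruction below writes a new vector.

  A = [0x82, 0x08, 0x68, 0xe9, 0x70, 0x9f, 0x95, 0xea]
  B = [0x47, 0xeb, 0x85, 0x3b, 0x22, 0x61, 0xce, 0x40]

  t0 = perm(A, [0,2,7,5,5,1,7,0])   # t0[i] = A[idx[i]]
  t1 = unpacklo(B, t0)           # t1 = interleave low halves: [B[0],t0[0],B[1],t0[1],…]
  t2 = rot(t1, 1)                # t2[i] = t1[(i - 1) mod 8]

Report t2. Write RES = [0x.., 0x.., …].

RES = [0x9f, 0x47, 0x82, 0xeb, 0x68, 0x85, 0xea, 0x3b]

t0 = [0x82, 0x68, 0xea, 0x9f, 0x9f, 0x08, 0xea, 0x82]
t1 = [0x47, 0x82, 0xeb, 0x68, 0x85, 0xea, 0x3b, 0x9f]
t2 = [0x9f, 0x47, 0x82, 0xeb, 0x68, 0x85, 0xea, 0x3b]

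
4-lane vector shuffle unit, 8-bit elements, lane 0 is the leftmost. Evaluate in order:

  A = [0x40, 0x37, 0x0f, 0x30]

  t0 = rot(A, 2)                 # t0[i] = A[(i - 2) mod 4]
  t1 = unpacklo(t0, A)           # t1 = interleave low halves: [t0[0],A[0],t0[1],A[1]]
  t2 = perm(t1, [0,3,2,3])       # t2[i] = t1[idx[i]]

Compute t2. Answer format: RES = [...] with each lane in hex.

→ t0 |0f|30|40|37|
→ t1 |0f|40|30|37|
→ t2 |0f|37|30|37|

RES = [ 0x0f  0x37  0x30  0x37 ]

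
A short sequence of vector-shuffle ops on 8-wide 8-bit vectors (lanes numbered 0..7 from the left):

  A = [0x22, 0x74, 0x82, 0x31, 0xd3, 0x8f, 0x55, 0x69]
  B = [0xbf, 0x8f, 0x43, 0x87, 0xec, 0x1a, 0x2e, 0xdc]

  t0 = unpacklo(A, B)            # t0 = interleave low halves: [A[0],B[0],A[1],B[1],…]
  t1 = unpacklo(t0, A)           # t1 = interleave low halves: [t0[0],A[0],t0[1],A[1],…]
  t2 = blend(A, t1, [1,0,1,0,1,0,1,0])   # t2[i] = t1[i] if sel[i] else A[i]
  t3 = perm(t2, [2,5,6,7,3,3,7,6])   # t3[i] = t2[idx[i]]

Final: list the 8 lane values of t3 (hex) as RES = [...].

→ t0 |22|bf|74|8f|82|43|31|87|
→ t1 |22|22|bf|74|74|82|8f|31|
→ t2 |22|74|bf|31|74|8f|8f|69|
→ t3 |bf|8f|8f|69|31|31|69|8f|

RES = [ 0xbf  0x8f  0x8f  0x69  0x31  0x31  0x69  0x8f ]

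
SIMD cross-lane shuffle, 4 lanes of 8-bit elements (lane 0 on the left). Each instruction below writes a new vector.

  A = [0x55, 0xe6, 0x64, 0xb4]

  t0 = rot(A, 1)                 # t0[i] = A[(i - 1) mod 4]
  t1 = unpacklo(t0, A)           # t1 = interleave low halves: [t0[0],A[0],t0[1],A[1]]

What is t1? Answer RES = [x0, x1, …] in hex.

RES = [ 0xb4  0x55  0x55  0xe6 ]

  t0: b4 55 e6 64
  t1: b4 55 55 e6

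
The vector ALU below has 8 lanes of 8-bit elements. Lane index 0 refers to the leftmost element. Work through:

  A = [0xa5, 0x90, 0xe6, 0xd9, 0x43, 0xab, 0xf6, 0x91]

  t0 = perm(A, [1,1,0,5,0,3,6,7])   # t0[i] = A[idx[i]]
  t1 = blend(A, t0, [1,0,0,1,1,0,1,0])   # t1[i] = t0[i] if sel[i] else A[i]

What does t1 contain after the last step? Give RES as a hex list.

RES = [ 0x90  0x90  0xe6  0xab  0xa5  0xab  0xf6  0x91 ]

t0 = [0x90, 0x90, 0xa5, 0xab, 0xa5, 0xd9, 0xf6, 0x91]
t1 = [0x90, 0x90, 0xe6, 0xab, 0xa5, 0xab, 0xf6, 0x91]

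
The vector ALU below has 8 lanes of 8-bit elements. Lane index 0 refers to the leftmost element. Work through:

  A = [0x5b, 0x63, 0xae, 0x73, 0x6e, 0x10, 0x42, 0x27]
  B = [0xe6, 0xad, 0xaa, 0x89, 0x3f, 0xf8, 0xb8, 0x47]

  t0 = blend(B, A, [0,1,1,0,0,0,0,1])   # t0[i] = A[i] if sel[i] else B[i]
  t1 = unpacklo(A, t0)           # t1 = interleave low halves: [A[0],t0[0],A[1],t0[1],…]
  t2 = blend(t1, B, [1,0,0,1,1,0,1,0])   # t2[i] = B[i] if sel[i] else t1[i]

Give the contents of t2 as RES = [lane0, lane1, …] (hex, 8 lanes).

  t0: e6 63 ae 89 3f f8 b8 27
  t1: 5b e6 63 63 ae ae 73 89
  t2: e6 e6 63 89 3f ae b8 89

RES = [ 0xe6  0xe6  0x63  0x89  0x3f  0xae  0xb8  0x89 ]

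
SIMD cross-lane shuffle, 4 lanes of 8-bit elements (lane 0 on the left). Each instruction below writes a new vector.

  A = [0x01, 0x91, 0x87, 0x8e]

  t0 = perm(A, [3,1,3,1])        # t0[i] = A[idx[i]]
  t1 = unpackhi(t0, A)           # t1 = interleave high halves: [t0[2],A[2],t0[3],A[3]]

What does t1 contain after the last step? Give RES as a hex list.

→ t0 |8e|91|8e|91|
→ t1 |8e|87|91|8e|

RES = [0x8e, 0x87, 0x91, 0x8e]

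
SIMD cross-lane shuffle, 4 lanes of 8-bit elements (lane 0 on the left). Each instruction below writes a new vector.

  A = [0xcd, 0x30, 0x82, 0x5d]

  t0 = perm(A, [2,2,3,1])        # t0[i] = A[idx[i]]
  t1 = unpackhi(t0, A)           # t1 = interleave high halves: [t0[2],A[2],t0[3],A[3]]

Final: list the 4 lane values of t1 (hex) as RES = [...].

t0 = [0x82, 0x82, 0x5d, 0x30]
t1 = [0x5d, 0x82, 0x30, 0x5d]

RES = [ 0x5d  0x82  0x30  0x5d ]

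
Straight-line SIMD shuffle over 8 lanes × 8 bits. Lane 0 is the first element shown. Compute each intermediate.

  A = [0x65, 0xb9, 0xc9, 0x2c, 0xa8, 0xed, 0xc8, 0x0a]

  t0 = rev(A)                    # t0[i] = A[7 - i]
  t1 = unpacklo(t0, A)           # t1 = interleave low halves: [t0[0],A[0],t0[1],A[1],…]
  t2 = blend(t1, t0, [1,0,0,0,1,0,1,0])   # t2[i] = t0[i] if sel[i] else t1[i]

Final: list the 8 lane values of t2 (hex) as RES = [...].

→ t0 |0a|c8|ed|a8|2c|c9|b9|65|
→ t1 |0a|65|c8|b9|ed|c9|a8|2c|
→ t2 |0a|65|c8|b9|2c|c9|b9|2c|

RES = [0x0a, 0x65, 0xc8, 0xb9, 0x2c, 0xc9, 0xb9, 0x2c]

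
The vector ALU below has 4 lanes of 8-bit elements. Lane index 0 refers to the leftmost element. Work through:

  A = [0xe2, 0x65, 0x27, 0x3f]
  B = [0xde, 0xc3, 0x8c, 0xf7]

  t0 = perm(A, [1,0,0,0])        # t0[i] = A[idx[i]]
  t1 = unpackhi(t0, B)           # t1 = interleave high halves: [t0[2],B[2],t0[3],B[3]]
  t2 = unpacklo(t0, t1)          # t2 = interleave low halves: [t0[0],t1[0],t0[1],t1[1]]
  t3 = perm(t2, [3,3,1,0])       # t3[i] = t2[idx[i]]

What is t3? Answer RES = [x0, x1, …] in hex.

RES = [0x8c, 0x8c, 0xe2, 0x65]

→ t0 |65|e2|e2|e2|
→ t1 |e2|8c|e2|f7|
→ t2 |65|e2|e2|8c|
→ t3 |8c|8c|e2|65|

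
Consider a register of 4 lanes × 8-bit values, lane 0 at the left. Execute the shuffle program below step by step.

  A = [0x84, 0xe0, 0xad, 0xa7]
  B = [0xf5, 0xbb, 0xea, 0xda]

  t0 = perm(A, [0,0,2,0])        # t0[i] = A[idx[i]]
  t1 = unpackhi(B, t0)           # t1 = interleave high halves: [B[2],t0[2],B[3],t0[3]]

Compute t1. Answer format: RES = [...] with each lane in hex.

  t0: 84 84 ad 84
  t1: ea ad da 84

RES = [0xea, 0xad, 0xda, 0x84]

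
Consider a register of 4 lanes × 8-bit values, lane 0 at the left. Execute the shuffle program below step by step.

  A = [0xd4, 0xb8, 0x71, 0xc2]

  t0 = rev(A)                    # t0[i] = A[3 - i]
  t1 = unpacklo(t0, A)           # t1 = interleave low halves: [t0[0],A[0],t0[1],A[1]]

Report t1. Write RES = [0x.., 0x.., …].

→ t0 |c2|71|b8|d4|
→ t1 |c2|d4|71|b8|

RES = [ 0xc2  0xd4  0x71  0xb8 ]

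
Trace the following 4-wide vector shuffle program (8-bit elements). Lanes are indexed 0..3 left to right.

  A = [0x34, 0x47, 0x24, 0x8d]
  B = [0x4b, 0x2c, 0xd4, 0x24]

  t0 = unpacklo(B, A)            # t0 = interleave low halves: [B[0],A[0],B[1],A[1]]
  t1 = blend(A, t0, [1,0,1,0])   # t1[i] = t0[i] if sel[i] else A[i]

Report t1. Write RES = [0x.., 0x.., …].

t0 = [0x4b, 0x34, 0x2c, 0x47]
t1 = [0x4b, 0x47, 0x2c, 0x8d]

RES = [ 0x4b  0x47  0x2c  0x8d ]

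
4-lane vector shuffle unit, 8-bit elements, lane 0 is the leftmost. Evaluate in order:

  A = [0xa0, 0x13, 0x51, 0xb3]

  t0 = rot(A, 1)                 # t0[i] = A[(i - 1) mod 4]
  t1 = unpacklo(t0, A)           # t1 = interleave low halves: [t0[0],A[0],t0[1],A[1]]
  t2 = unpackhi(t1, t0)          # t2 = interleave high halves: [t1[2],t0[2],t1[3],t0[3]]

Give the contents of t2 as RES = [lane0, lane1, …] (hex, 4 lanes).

→ t0 |b3|a0|13|51|
→ t1 |b3|a0|a0|13|
→ t2 |a0|13|13|51|

RES = [0xa0, 0x13, 0x13, 0x51]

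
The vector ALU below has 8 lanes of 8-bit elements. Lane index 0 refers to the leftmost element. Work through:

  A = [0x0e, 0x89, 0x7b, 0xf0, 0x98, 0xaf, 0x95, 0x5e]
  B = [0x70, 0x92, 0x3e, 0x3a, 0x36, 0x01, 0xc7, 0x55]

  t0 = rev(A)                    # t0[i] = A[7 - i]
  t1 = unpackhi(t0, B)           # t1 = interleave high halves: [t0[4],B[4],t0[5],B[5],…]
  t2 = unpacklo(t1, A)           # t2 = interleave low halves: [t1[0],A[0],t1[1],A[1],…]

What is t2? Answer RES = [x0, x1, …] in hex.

RES = [0xf0, 0x0e, 0x36, 0x89, 0x7b, 0x7b, 0x01, 0xf0]

t0 = [0x5e, 0x95, 0xaf, 0x98, 0xf0, 0x7b, 0x89, 0x0e]
t1 = [0xf0, 0x36, 0x7b, 0x01, 0x89, 0xc7, 0x0e, 0x55]
t2 = [0xf0, 0x0e, 0x36, 0x89, 0x7b, 0x7b, 0x01, 0xf0]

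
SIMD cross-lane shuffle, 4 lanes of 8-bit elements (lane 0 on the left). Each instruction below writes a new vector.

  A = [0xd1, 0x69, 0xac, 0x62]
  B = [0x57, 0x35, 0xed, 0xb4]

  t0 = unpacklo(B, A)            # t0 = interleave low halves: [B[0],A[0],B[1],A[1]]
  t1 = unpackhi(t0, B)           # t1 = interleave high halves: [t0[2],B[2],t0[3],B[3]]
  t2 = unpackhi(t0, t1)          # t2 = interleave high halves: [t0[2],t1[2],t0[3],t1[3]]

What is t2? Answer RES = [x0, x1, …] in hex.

t0 = [0x57, 0xd1, 0x35, 0x69]
t1 = [0x35, 0xed, 0x69, 0xb4]
t2 = [0x35, 0x69, 0x69, 0xb4]

RES = [ 0x35  0x69  0x69  0xb4 ]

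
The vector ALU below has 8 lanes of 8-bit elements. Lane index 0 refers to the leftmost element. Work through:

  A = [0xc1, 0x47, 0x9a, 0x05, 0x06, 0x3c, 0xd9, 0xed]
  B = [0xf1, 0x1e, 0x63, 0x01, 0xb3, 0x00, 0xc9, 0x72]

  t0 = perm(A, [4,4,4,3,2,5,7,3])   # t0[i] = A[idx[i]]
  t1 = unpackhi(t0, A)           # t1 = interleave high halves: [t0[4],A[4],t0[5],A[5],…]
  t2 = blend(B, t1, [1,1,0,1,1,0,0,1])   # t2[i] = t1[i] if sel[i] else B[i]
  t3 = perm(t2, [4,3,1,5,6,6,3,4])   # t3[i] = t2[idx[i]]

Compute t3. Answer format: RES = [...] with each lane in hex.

RES = [0xed, 0x3c, 0x06, 0x00, 0xc9, 0xc9, 0x3c, 0xed]

→ t0 |06|06|06|05|9a|3c|ed|05|
→ t1 |9a|06|3c|3c|ed|d9|05|ed|
→ t2 |9a|06|63|3c|ed|00|c9|ed|
→ t3 |ed|3c|06|00|c9|c9|3c|ed|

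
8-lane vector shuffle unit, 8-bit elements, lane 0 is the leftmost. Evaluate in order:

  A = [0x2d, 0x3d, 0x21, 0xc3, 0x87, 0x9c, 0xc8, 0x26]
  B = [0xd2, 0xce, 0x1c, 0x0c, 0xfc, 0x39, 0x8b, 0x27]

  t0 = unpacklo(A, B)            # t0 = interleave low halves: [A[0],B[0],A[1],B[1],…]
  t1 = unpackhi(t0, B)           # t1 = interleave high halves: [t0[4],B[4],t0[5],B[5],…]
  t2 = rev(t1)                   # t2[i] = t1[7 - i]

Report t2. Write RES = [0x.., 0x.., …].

RES = [ 0x27  0x0c  0x8b  0xc3  0x39  0x1c  0xfc  0x21 ]

→ t0 |2d|d2|3d|ce|21|1c|c3|0c|
→ t1 |21|fc|1c|39|c3|8b|0c|27|
→ t2 |27|0c|8b|c3|39|1c|fc|21|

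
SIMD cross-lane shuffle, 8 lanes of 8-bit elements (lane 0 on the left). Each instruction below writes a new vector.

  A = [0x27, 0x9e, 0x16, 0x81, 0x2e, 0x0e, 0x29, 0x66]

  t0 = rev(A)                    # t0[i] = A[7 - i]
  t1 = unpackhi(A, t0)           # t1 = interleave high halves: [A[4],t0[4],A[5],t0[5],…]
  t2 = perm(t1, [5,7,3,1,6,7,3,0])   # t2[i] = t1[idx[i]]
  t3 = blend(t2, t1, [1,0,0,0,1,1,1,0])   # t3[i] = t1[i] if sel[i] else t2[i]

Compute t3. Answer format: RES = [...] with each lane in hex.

  t0: 66 29 0e 2e 81 16 9e 27
  t1: 2e 81 0e 16 29 9e 66 27
  t2: 9e 27 16 81 66 27 16 2e
  t3: 2e 27 16 81 29 9e 66 2e

RES = [0x2e, 0x27, 0x16, 0x81, 0x29, 0x9e, 0x66, 0x2e]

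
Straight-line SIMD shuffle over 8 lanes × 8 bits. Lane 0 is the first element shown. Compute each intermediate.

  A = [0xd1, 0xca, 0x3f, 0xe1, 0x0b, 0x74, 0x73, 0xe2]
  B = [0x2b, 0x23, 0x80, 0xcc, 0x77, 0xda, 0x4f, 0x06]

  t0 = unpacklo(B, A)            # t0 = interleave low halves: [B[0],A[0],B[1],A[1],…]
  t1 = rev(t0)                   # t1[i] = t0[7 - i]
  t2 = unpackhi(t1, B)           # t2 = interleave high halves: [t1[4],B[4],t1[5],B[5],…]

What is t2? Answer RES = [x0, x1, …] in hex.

RES = [0xca, 0x77, 0x23, 0xda, 0xd1, 0x4f, 0x2b, 0x06]

t0 = [0x2b, 0xd1, 0x23, 0xca, 0x80, 0x3f, 0xcc, 0xe1]
t1 = [0xe1, 0xcc, 0x3f, 0x80, 0xca, 0x23, 0xd1, 0x2b]
t2 = [0xca, 0x77, 0x23, 0xda, 0xd1, 0x4f, 0x2b, 0x06]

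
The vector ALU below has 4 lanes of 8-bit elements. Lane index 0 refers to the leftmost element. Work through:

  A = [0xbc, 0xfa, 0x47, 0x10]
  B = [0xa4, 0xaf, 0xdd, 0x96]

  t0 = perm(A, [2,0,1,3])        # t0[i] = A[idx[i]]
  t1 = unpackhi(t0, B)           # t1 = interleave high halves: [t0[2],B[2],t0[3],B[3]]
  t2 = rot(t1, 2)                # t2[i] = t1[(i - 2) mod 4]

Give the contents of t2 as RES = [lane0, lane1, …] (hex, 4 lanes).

RES = [ 0x10  0x96  0xfa  0xdd ]

  t0: 47 bc fa 10
  t1: fa dd 10 96
  t2: 10 96 fa dd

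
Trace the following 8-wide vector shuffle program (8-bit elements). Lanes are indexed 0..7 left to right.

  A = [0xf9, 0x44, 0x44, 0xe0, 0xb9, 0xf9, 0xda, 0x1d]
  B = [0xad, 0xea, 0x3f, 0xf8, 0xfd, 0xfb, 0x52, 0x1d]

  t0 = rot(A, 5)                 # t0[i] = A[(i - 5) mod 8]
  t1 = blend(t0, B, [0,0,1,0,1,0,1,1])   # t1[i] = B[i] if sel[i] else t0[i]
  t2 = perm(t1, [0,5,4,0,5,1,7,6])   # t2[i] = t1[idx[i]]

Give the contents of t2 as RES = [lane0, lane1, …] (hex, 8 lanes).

→ t0 |e0|b9|f9|da|1d|f9|44|44|
→ t1 |e0|b9|3f|da|fd|f9|52|1d|
→ t2 |e0|f9|fd|e0|f9|b9|1d|52|

RES = [0xe0, 0xf9, 0xfd, 0xe0, 0xf9, 0xb9, 0x1d, 0x52]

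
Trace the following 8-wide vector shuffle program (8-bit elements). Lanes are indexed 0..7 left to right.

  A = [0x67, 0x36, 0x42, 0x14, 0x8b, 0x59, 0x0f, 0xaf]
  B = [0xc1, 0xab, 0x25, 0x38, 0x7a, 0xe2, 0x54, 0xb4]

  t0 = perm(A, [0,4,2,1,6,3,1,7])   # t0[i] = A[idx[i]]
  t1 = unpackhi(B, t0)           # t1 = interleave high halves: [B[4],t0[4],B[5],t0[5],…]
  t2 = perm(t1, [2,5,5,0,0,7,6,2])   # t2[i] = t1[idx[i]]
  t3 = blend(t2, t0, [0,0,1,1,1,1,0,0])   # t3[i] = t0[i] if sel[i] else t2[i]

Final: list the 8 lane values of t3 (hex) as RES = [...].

RES = [ 0xe2  0x36  0x42  0x36  0x0f  0x14  0xb4  0xe2 ]

  t0: 67 8b 42 36 0f 14 36 af
  t1: 7a 0f e2 14 54 36 b4 af
  t2: e2 36 36 7a 7a af b4 e2
  t3: e2 36 42 36 0f 14 b4 e2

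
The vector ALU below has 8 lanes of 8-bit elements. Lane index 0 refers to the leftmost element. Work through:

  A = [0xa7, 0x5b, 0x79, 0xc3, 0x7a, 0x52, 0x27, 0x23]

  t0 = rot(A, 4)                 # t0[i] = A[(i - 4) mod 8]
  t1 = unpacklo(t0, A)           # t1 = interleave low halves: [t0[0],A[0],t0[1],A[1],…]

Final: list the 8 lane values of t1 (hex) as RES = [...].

→ t0 |7a|52|27|23|a7|5b|79|c3|
→ t1 |7a|a7|52|5b|27|79|23|c3|

RES = [ 0x7a  0xa7  0x52  0x5b  0x27  0x79  0x23  0xc3 ]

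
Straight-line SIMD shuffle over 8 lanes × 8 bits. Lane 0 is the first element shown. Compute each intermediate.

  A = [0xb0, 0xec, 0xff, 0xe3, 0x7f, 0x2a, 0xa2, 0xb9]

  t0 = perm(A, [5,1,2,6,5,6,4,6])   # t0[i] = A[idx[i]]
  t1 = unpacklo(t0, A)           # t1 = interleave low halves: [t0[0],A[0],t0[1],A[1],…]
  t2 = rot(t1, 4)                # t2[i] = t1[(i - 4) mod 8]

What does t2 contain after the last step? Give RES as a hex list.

RES = [0xff, 0xff, 0xa2, 0xe3, 0x2a, 0xb0, 0xec, 0xec]

  t0: 2a ec ff a2 2a a2 7f a2
  t1: 2a b0 ec ec ff ff a2 e3
  t2: ff ff a2 e3 2a b0 ec ec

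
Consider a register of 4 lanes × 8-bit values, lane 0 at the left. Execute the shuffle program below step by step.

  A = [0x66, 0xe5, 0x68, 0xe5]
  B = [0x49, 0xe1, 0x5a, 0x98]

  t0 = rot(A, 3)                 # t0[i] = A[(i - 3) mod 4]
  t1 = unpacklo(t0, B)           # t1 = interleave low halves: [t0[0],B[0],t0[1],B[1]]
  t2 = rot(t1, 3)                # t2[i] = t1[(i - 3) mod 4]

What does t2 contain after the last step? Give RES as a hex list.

  t0: e5 68 e5 66
  t1: e5 49 68 e1
  t2: 49 68 e1 e5

RES = [ 0x49  0x68  0xe1  0xe5 ]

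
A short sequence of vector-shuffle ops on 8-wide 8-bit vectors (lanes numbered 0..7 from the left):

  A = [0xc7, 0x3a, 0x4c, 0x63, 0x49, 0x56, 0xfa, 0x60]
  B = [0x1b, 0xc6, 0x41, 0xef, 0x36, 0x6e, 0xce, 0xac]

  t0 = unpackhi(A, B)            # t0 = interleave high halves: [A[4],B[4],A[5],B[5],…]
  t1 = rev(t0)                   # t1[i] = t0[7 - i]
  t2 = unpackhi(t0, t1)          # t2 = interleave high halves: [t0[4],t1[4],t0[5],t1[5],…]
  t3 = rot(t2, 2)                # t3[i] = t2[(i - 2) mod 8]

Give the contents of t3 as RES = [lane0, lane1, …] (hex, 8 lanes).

RES = [ 0xac  0x49  0xfa  0x6e  0xce  0x56  0x60  0x36 ]

t0 = [0x49, 0x36, 0x56, 0x6e, 0xfa, 0xce, 0x60, 0xac]
t1 = [0xac, 0x60, 0xce, 0xfa, 0x6e, 0x56, 0x36, 0x49]
t2 = [0xfa, 0x6e, 0xce, 0x56, 0x60, 0x36, 0xac, 0x49]
t3 = [0xac, 0x49, 0xfa, 0x6e, 0xce, 0x56, 0x60, 0x36]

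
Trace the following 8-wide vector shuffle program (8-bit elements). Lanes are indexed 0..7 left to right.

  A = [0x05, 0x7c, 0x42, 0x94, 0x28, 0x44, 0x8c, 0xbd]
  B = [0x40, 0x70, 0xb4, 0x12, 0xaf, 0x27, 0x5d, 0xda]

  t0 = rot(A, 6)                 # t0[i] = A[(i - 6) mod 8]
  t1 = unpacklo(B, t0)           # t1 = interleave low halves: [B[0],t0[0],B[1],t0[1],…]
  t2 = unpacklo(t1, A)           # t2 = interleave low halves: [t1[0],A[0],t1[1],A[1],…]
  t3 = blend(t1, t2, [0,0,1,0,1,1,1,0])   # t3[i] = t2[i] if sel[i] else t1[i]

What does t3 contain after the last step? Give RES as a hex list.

RES = [0x40, 0x42, 0x42, 0x94, 0x70, 0x42, 0x94, 0x44]

→ t0 |42|94|28|44|8c|bd|05|7c|
→ t1 |40|42|70|94|b4|28|12|44|
→ t2 |40|05|42|7c|70|42|94|94|
→ t3 |40|42|42|94|70|42|94|44|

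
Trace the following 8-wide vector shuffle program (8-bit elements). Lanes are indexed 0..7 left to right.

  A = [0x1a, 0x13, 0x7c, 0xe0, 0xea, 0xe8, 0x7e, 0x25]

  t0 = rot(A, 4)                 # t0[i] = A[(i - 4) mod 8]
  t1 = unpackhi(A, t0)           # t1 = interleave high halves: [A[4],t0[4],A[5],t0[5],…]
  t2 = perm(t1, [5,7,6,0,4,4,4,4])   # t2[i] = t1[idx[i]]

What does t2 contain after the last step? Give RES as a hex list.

t0 = [0xea, 0xe8, 0x7e, 0x25, 0x1a, 0x13, 0x7c, 0xe0]
t1 = [0xea, 0x1a, 0xe8, 0x13, 0x7e, 0x7c, 0x25, 0xe0]
t2 = [0x7c, 0xe0, 0x25, 0xea, 0x7e, 0x7e, 0x7e, 0x7e]

RES = [ 0x7c  0xe0  0x25  0xea  0x7e  0x7e  0x7e  0x7e ]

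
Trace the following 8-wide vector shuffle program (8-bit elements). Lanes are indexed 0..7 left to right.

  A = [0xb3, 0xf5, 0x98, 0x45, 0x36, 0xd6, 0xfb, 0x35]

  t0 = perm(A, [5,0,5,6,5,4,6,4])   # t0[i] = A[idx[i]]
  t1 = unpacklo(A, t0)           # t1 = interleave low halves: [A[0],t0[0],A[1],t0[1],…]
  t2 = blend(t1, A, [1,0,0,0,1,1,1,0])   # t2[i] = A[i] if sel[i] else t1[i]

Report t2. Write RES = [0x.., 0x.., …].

  t0: d6 b3 d6 fb d6 36 fb 36
  t1: b3 d6 f5 b3 98 d6 45 fb
  t2: b3 d6 f5 b3 36 d6 fb fb

RES = [0xb3, 0xd6, 0xf5, 0xb3, 0x36, 0xd6, 0xfb, 0xfb]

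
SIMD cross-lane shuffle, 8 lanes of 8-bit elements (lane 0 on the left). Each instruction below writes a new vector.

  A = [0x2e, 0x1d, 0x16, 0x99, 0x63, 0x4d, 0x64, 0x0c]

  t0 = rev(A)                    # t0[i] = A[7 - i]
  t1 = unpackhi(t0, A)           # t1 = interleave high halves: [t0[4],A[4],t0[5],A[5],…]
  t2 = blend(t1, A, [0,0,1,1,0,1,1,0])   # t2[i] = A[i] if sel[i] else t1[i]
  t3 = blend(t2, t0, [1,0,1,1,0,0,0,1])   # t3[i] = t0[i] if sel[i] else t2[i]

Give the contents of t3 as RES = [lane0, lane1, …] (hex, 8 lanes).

RES = [0x0c, 0x63, 0x4d, 0x63, 0x1d, 0x4d, 0x64, 0x2e]

→ t0 |0c|64|4d|63|99|16|1d|2e|
→ t1 |99|63|16|4d|1d|64|2e|0c|
→ t2 |99|63|16|99|1d|4d|64|0c|
→ t3 |0c|63|4d|63|1d|4d|64|2e|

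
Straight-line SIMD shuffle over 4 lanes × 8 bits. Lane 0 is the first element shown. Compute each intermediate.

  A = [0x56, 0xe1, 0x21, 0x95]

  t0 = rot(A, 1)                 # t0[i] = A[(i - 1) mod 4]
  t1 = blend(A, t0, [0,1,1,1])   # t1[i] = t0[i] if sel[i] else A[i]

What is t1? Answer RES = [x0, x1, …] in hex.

RES = [ 0x56  0x56  0xe1  0x21 ]

t0 = [0x95, 0x56, 0xe1, 0x21]
t1 = [0x56, 0x56, 0xe1, 0x21]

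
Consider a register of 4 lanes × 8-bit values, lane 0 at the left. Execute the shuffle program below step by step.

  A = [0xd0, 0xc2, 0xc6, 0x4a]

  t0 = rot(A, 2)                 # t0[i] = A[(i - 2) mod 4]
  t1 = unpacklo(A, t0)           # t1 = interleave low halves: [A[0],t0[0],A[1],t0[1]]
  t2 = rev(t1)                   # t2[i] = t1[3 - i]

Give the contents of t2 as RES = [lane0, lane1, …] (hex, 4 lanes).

RES = [ 0x4a  0xc2  0xc6  0xd0 ]

t0 = [0xc6, 0x4a, 0xd0, 0xc2]
t1 = [0xd0, 0xc6, 0xc2, 0x4a]
t2 = [0x4a, 0xc2, 0xc6, 0xd0]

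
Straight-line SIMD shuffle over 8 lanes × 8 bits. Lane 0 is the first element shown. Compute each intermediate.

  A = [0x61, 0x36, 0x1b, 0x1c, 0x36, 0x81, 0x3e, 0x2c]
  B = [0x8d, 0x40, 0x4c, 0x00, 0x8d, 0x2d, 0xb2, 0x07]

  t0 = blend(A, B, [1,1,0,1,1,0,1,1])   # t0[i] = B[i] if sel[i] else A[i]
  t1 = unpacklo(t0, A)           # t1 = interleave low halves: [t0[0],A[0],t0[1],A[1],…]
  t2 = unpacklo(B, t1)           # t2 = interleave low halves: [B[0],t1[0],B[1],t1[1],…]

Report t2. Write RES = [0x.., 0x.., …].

RES = [0x8d, 0x8d, 0x40, 0x61, 0x4c, 0x40, 0x00, 0x36]

t0 = [0x8d, 0x40, 0x1b, 0x00, 0x8d, 0x81, 0xb2, 0x07]
t1 = [0x8d, 0x61, 0x40, 0x36, 0x1b, 0x1b, 0x00, 0x1c]
t2 = [0x8d, 0x8d, 0x40, 0x61, 0x4c, 0x40, 0x00, 0x36]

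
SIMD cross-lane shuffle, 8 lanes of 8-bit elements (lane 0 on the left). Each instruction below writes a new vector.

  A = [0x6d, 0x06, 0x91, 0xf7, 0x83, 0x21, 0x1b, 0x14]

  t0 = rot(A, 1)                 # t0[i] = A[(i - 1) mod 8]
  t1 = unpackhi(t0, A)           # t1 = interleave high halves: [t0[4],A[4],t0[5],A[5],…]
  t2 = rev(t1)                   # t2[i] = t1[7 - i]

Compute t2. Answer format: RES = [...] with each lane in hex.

t0 = [0x14, 0x6d, 0x06, 0x91, 0xf7, 0x83, 0x21, 0x1b]
t1 = [0xf7, 0x83, 0x83, 0x21, 0x21, 0x1b, 0x1b, 0x14]
t2 = [0x14, 0x1b, 0x1b, 0x21, 0x21, 0x83, 0x83, 0xf7]

RES = [ 0x14  0x1b  0x1b  0x21  0x21  0x83  0x83  0xf7 ]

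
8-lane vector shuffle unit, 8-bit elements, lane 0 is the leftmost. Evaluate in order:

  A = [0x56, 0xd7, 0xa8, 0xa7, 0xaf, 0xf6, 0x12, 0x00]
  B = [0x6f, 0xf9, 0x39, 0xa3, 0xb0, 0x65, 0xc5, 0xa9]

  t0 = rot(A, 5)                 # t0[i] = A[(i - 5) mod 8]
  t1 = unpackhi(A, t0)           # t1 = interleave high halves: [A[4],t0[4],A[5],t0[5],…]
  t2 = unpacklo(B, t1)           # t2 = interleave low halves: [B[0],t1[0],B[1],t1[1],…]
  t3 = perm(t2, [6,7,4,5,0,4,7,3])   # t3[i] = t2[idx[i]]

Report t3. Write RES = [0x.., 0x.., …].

t0 = [0xa7, 0xaf, 0xf6, 0x12, 0x00, 0x56, 0xd7, 0xa8]
t1 = [0xaf, 0x00, 0xf6, 0x56, 0x12, 0xd7, 0x00, 0xa8]
t2 = [0x6f, 0xaf, 0xf9, 0x00, 0x39, 0xf6, 0xa3, 0x56]
t3 = [0xa3, 0x56, 0x39, 0xf6, 0x6f, 0x39, 0x56, 0x00]

RES = [ 0xa3  0x56  0x39  0xf6  0x6f  0x39  0x56  0x00 ]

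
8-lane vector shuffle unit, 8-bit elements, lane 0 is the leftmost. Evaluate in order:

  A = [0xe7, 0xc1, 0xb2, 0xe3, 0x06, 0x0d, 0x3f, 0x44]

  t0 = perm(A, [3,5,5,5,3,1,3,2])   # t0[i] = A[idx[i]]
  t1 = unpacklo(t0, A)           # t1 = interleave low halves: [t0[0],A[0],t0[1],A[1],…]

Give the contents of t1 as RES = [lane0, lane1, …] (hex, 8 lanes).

RES = [ 0xe3  0xe7  0x0d  0xc1  0x0d  0xb2  0x0d  0xe3 ]

  t0: e3 0d 0d 0d e3 c1 e3 b2
  t1: e3 e7 0d c1 0d b2 0d e3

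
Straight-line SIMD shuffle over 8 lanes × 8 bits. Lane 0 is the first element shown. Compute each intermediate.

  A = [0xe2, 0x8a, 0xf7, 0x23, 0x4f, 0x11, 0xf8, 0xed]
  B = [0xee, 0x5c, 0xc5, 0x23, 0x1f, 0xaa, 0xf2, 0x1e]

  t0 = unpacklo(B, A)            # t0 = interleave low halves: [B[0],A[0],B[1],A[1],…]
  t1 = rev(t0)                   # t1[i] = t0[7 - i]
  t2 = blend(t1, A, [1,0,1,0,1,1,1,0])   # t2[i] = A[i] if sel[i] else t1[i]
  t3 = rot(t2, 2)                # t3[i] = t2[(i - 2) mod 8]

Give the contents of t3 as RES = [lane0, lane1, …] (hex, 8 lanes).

RES = [ 0xf8  0xee  0xe2  0x23  0xf7  0xc5  0x4f  0x11 ]

→ t0 |ee|e2|5c|8a|c5|f7|23|23|
→ t1 |23|23|f7|c5|8a|5c|e2|ee|
→ t2 |e2|23|f7|c5|4f|11|f8|ee|
→ t3 |f8|ee|e2|23|f7|c5|4f|11|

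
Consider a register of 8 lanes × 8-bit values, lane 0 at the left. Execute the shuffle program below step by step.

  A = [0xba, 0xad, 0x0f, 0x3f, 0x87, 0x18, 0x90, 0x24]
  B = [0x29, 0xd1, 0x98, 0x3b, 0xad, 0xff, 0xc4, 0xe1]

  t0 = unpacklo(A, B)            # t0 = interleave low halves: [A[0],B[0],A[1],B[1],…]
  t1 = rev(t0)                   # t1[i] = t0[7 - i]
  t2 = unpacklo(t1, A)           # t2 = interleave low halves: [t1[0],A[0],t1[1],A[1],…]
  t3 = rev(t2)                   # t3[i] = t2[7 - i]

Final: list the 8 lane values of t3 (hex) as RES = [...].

RES = [0x3f, 0x0f, 0x0f, 0x98, 0xad, 0x3f, 0xba, 0x3b]

t0 = [0xba, 0x29, 0xad, 0xd1, 0x0f, 0x98, 0x3f, 0x3b]
t1 = [0x3b, 0x3f, 0x98, 0x0f, 0xd1, 0xad, 0x29, 0xba]
t2 = [0x3b, 0xba, 0x3f, 0xad, 0x98, 0x0f, 0x0f, 0x3f]
t3 = [0x3f, 0x0f, 0x0f, 0x98, 0xad, 0x3f, 0xba, 0x3b]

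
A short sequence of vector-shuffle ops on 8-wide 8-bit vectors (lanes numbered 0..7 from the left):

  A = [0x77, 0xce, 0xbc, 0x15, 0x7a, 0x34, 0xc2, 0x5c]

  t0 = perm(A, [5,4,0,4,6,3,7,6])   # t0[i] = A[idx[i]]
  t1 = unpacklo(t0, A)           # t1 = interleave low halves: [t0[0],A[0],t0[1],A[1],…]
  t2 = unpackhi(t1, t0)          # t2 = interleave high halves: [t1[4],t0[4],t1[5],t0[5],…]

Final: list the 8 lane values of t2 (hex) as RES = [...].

RES = [ 0x77  0xc2  0xbc  0x15  0x7a  0x5c  0x15  0xc2 ]

→ t0 |34|7a|77|7a|c2|15|5c|c2|
→ t1 |34|77|7a|ce|77|bc|7a|15|
→ t2 |77|c2|bc|15|7a|5c|15|c2|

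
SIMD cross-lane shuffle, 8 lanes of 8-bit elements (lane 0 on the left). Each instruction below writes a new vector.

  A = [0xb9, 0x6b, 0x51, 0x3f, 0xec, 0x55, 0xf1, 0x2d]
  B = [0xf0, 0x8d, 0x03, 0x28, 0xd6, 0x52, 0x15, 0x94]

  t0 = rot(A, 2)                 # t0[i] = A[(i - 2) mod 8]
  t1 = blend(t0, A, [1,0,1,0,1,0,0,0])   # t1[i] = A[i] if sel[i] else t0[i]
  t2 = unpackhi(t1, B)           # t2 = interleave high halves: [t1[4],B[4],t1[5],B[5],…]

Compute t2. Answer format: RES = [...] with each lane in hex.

RES = [ 0xec  0xd6  0x3f  0x52  0xec  0x15  0x55  0x94 ]

  t0: f1 2d b9 6b 51 3f ec 55
  t1: b9 2d 51 6b ec 3f ec 55
  t2: ec d6 3f 52 ec 15 55 94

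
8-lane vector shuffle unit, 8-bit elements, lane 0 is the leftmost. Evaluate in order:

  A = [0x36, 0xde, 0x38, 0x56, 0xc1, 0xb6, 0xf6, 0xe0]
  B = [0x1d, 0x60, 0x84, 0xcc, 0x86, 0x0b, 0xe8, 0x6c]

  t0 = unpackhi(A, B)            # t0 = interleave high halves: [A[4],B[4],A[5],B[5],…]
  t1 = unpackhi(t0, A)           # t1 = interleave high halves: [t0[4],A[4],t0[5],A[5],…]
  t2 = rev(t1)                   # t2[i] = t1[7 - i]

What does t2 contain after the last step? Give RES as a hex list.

RES = [ 0xe0  0x6c  0xf6  0xe0  0xb6  0xe8  0xc1  0xf6 ]

→ t0 |c1|86|b6|0b|f6|e8|e0|6c|
→ t1 |f6|c1|e8|b6|e0|f6|6c|e0|
→ t2 |e0|6c|f6|e0|b6|e8|c1|f6|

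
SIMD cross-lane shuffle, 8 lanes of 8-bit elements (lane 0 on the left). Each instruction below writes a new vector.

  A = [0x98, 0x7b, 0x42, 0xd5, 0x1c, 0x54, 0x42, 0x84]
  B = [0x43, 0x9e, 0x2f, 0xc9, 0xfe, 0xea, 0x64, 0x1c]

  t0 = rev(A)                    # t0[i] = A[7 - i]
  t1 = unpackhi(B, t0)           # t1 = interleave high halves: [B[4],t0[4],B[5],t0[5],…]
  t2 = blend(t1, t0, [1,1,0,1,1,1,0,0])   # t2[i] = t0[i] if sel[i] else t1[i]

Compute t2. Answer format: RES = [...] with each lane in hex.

→ t0 |84|42|54|1c|d5|42|7b|98|
→ t1 |fe|d5|ea|42|64|7b|1c|98|
→ t2 |84|42|ea|1c|d5|42|1c|98|

RES = [0x84, 0x42, 0xea, 0x1c, 0xd5, 0x42, 0x1c, 0x98]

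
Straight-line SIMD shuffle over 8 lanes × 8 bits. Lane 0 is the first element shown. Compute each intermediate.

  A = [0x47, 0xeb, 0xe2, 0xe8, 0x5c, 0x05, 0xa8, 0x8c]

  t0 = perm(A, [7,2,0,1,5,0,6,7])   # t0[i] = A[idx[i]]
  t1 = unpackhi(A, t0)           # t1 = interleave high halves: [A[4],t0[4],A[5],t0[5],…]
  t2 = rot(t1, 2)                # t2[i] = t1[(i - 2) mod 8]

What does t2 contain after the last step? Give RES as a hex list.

RES = [ 0x8c  0x8c  0x5c  0x05  0x05  0x47  0xa8  0xa8 ]

→ t0 |8c|e2|47|eb|05|47|a8|8c|
→ t1 |5c|05|05|47|a8|a8|8c|8c|
→ t2 |8c|8c|5c|05|05|47|a8|a8|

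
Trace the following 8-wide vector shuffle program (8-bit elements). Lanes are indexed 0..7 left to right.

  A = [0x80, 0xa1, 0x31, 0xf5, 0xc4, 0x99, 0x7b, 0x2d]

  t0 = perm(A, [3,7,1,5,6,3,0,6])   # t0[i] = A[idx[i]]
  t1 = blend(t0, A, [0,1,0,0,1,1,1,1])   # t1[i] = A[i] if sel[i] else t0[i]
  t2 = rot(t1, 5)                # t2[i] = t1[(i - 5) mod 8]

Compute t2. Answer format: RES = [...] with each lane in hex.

  t0: f5 2d a1 99 7b f5 80 7b
  t1: f5 a1 a1 99 c4 99 7b 2d
  t2: 99 c4 99 7b 2d f5 a1 a1

RES = [0x99, 0xc4, 0x99, 0x7b, 0x2d, 0xf5, 0xa1, 0xa1]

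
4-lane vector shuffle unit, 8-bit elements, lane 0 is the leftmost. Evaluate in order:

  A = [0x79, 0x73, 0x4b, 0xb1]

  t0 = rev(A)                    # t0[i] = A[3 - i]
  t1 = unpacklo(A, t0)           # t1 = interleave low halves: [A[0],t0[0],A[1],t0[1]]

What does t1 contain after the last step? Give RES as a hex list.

RES = [ 0x79  0xb1  0x73  0x4b ]

t0 = [0xb1, 0x4b, 0x73, 0x79]
t1 = [0x79, 0xb1, 0x73, 0x4b]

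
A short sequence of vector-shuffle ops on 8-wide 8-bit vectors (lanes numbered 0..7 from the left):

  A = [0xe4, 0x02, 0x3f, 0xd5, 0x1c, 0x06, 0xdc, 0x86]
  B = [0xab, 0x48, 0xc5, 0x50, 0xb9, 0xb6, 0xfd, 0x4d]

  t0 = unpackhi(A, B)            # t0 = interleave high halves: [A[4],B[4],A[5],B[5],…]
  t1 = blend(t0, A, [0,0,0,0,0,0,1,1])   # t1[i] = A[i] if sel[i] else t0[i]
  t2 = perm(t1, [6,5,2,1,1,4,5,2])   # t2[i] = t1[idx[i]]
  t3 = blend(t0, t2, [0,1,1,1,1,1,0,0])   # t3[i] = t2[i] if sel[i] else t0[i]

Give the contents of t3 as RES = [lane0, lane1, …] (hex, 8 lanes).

  t0: 1c b9 06 b6 dc fd 86 4d
  t1: 1c b9 06 b6 dc fd dc 86
  t2: dc fd 06 b9 b9 dc fd 06
  t3: 1c fd 06 b9 b9 dc 86 4d

RES = [0x1c, 0xfd, 0x06, 0xb9, 0xb9, 0xdc, 0x86, 0x4d]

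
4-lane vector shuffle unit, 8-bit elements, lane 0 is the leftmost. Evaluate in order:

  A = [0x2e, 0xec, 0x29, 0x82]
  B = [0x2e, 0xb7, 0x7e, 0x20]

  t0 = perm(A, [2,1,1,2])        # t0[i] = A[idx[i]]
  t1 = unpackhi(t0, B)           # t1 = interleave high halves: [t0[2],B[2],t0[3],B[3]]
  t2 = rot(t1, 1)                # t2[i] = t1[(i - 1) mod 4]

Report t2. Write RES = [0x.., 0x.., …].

→ t0 |29|ec|ec|29|
→ t1 |ec|7e|29|20|
→ t2 |20|ec|7e|29|

RES = [0x20, 0xec, 0x7e, 0x29]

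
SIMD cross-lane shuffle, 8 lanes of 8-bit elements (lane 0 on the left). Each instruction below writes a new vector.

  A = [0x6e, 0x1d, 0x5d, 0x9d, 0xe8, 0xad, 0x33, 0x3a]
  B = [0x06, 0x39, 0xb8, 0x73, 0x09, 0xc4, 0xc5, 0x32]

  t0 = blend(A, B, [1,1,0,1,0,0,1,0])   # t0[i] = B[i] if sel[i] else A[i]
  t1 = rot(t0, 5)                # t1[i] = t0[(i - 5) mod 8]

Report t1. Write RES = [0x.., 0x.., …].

RES = [ 0x73  0xe8  0xad  0xc5  0x3a  0x06  0x39  0x5d ]

→ t0 |06|39|5d|73|e8|ad|c5|3a|
→ t1 |73|e8|ad|c5|3a|06|39|5d|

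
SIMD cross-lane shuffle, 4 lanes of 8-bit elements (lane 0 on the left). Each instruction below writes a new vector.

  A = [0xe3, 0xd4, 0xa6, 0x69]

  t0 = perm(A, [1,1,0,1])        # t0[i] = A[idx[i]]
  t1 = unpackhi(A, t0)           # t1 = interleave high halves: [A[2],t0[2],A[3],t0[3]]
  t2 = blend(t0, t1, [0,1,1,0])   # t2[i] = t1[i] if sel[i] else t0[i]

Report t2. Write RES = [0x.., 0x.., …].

  t0: d4 d4 e3 d4
  t1: a6 e3 69 d4
  t2: d4 e3 69 d4

RES = [0xd4, 0xe3, 0x69, 0xd4]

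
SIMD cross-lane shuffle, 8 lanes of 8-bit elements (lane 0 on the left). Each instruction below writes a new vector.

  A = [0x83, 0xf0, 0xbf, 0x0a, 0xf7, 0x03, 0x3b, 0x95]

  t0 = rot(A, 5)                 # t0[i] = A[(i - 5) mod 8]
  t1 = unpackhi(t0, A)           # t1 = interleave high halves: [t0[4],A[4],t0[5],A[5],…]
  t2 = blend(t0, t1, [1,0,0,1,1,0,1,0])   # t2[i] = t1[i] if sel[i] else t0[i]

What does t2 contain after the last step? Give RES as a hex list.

RES = [ 0x95  0xf7  0x03  0x03  0xf0  0x83  0xbf  0xbf ]

t0 = [0x0a, 0xf7, 0x03, 0x3b, 0x95, 0x83, 0xf0, 0xbf]
t1 = [0x95, 0xf7, 0x83, 0x03, 0xf0, 0x3b, 0xbf, 0x95]
t2 = [0x95, 0xf7, 0x03, 0x03, 0xf0, 0x83, 0xbf, 0xbf]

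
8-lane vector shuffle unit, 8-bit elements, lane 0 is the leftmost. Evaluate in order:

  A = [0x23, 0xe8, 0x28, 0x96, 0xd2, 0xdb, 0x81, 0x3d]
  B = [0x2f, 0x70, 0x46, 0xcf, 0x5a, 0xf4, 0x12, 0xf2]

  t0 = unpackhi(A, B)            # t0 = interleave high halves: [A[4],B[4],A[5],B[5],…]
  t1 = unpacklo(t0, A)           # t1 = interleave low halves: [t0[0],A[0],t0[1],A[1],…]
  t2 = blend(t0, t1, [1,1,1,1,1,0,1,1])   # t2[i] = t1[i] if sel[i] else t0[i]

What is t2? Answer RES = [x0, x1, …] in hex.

RES = [0xd2, 0x23, 0x5a, 0xe8, 0xdb, 0x12, 0xf4, 0x96]

  t0: d2 5a db f4 81 12 3d f2
  t1: d2 23 5a e8 db 28 f4 96
  t2: d2 23 5a e8 db 12 f4 96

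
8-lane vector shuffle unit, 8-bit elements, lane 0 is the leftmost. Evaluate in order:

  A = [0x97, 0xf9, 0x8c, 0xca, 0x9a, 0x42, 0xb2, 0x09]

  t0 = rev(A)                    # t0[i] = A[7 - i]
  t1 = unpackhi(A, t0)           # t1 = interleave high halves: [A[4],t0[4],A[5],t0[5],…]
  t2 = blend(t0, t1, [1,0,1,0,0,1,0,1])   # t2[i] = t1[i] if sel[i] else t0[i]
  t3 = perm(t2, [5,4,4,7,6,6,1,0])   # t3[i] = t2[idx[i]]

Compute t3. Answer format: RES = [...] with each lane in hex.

RES = [0xf9, 0xca, 0xca, 0x97, 0xf9, 0xf9, 0xb2, 0x9a]

  t0: 09 b2 42 9a ca 8c f9 97
  t1: 9a ca 42 8c b2 f9 09 97
  t2: 9a b2 42 9a ca f9 f9 97
  t3: f9 ca ca 97 f9 f9 b2 9a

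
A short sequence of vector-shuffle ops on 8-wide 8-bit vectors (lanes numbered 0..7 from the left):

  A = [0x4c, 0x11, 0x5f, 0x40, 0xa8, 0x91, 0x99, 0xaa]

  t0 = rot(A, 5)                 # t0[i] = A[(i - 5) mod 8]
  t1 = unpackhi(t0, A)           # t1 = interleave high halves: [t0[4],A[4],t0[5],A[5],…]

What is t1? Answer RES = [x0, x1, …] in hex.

RES = [ 0xaa  0xa8  0x4c  0x91  0x11  0x99  0x5f  0xaa ]

t0 = [0x40, 0xa8, 0x91, 0x99, 0xaa, 0x4c, 0x11, 0x5f]
t1 = [0xaa, 0xa8, 0x4c, 0x91, 0x11, 0x99, 0x5f, 0xaa]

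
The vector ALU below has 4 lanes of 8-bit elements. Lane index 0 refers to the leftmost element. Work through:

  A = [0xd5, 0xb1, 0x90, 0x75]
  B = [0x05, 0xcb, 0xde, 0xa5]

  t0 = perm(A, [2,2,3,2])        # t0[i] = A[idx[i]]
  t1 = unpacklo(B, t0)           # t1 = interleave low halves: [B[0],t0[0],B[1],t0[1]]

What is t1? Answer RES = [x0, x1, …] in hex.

RES = [0x05, 0x90, 0xcb, 0x90]

  t0: 90 90 75 90
  t1: 05 90 cb 90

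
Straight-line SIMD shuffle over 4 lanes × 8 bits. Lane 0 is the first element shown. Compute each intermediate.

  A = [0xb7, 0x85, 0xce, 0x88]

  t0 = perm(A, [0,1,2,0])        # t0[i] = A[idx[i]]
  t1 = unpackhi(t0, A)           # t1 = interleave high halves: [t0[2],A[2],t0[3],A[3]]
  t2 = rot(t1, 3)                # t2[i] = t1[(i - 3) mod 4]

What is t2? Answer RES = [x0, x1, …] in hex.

  t0: b7 85 ce b7
  t1: ce ce b7 88
  t2: ce b7 88 ce

RES = [0xce, 0xb7, 0x88, 0xce]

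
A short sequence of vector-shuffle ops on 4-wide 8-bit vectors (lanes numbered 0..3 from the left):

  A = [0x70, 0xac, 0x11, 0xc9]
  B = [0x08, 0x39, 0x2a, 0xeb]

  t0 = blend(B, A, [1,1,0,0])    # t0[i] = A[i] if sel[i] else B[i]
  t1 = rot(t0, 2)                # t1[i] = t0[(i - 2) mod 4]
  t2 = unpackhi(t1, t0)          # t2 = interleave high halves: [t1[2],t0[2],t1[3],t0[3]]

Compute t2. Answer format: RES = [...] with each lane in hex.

  t0: 70 ac 2a eb
  t1: 2a eb 70 ac
  t2: 70 2a ac eb

RES = [ 0x70  0x2a  0xac  0xeb ]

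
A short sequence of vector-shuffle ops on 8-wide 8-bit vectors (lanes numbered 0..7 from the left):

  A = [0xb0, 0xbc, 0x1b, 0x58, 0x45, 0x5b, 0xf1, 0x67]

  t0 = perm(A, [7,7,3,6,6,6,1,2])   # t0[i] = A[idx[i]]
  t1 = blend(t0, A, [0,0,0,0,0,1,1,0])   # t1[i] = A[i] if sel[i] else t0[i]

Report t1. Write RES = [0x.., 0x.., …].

RES = [ 0x67  0x67  0x58  0xf1  0xf1  0x5b  0xf1  0x1b ]

→ t0 |67|67|58|f1|f1|f1|bc|1b|
→ t1 |67|67|58|f1|f1|5b|f1|1b|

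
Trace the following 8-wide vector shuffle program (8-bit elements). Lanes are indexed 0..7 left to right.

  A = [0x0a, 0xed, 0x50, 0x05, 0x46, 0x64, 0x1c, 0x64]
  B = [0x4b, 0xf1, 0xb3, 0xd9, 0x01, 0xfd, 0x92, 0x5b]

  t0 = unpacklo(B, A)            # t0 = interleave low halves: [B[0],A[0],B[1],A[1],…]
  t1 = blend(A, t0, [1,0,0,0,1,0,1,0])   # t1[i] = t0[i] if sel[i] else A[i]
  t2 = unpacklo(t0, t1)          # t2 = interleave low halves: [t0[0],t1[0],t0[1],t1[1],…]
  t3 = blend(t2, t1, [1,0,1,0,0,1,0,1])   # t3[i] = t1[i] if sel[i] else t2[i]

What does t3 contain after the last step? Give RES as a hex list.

t0 = [0x4b, 0x0a, 0xf1, 0xed, 0xb3, 0x50, 0xd9, 0x05]
t1 = [0x4b, 0xed, 0x50, 0x05, 0xb3, 0x64, 0xd9, 0x64]
t2 = [0x4b, 0x4b, 0x0a, 0xed, 0xf1, 0x50, 0xed, 0x05]
t3 = [0x4b, 0x4b, 0x50, 0xed, 0xf1, 0x64, 0xed, 0x64]

RES = [0x4b, 0x4b, 0x50, 0xed, 0xf1, 0x64, 0xed, 0x64]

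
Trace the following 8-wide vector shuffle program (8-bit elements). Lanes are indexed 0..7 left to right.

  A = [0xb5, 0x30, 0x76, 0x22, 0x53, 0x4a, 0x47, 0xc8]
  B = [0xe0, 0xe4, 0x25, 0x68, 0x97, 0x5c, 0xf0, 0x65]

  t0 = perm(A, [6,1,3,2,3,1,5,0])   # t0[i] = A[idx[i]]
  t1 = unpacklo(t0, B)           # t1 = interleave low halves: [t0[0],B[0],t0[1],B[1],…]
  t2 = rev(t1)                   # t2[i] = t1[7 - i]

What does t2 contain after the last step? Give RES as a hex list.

RES = [0x68, 0x76, 0x25, 0x22, 0xe4, 0x30, 0xe0, 0x47]

  t0: 47 30 22 76 22 30 4a b5
  t1: 47 e0 30 e4 22 25 76 68
  t2: 68 76 25 22 e4 30 e0 47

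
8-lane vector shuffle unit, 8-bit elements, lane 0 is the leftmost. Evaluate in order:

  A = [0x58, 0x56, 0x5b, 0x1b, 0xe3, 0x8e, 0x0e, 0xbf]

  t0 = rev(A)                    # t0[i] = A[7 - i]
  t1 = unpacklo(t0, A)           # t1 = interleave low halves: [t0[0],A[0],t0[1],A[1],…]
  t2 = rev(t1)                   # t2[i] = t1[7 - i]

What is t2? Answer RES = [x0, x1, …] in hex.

  t0: bf 0e 8e e3 1b 5b 56 58
  t1: bf 58 0e 56 8e 5b e3 1b
  t2: 1b e3 5b 8e 56 0e 58 bf

RES = [0x1b, 0xe3, 0x5b, 0x8e, 0x56, 0x0e, 0x58, 0xbf]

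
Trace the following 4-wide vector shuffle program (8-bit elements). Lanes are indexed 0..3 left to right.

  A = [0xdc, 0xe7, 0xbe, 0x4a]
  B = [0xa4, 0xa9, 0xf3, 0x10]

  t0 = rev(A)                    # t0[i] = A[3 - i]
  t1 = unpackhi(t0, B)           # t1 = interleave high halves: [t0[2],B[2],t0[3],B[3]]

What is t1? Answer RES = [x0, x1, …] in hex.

t0 = [0x4a, 0xbe, 0xe7, 0xdc]
t1 = [0xe7, 0xf3, 0xdc, 0x10]

RES = [ 0xe7  0xf3  0xdc  0x10 ]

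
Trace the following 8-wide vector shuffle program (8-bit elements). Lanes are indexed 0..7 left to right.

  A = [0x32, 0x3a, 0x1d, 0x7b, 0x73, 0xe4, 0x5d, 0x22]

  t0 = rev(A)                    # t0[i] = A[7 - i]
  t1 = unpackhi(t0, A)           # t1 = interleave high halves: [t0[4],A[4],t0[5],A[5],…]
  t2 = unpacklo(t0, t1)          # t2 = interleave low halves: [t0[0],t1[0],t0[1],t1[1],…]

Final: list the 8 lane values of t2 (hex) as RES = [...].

RES = [0x22, 0x7b, 0x5d, 0x73, 0xe4, 0x1d, 0x73, 0xe4]

  t0: 22 5d e4 73 7b 1d 3a 32
  t1: 7b 73 1d e4 3a 5d 32 22
  t2: 22 7b 5d 73 e4 1d 73 e4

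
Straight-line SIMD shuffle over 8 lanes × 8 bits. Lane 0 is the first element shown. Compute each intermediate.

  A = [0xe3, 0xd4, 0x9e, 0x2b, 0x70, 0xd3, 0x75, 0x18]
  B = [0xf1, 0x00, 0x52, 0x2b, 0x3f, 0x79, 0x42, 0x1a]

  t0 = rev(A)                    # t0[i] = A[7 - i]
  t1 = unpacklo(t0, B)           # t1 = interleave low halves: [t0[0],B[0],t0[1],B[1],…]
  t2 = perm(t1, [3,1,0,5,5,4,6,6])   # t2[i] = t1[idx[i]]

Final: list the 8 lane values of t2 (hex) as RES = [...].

RES = [0x00, 0xf1, 0x18, 0x52, 0x52, 0xd3, 0x70, 0x70]

t0 = [0x18, 0x75, 0xd3, 0x70, 0x2b, 0x9e, 0xd4, 0xe3]
t1 = [0x18, 0xf1, 0x75, 0x00, 0xd3, 0x52, 0x70, 0x2b]
t2 = [0x00, 0xf1, 0x18, 0x52, 0x52, 0xd3, 0x70, 0x70]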